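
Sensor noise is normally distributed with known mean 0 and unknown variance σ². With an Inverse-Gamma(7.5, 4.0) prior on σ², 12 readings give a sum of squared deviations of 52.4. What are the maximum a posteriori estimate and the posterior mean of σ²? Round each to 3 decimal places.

MAP: 2.083. Posterior mean: 2.416.

Posterior: Inverse-Gamma(shape = 7.5+12/2 = 13.5, scale = 4.0+52.4/2 = 30.2).
Mode = β/(α+1) = 30.2/14.5 = 2.083.
Mean = β/(α−1) = 30.2/12.5 = 2.416.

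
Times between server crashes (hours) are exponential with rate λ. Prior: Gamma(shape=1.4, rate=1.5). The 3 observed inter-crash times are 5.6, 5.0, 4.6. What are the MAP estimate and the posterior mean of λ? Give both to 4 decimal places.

Σ times = 15.2. Posterior: Gamma(shape = 1.4+3 = 4.4, rate = 1.5+15.2 = 16.7).
Mode = (α−1)/β = 3.4/16.7 = 0.2036.
Mean = α/β = 4.4/16.7 = 0.2635.
Right-skewed posterior ⇒ mode < mean.

MAP = 0.2036; posterior mean = 0.2635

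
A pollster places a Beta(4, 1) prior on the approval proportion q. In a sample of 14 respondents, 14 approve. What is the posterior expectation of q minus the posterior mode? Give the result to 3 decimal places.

-0.053

Posterior: Beta(4+14, 1+0) = Beta(18, 1).
Since β = 1 ≤ 1 and α > 1, the Beta density is monotone increasing on [0,1]; the mode is at 1.
Mean = 18/(18+1) = 0.947.
Difference = 0.947 − 1.000 = -0.053.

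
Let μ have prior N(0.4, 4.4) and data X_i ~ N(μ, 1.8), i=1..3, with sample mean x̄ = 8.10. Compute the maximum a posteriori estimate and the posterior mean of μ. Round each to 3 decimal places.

MAP = 7.176, posterior mean = 7.176

Posterior for μ is Normal. Precision-weighted mean: (1/4.4·0.4 + 3/1.8·8.10) / (1/4.4 + 3/1.8) = 7.176.
A Normal posterior is symmetric, so mode = mean.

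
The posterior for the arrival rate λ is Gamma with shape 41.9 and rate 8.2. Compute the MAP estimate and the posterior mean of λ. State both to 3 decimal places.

Mode = (α−1)/β = 40.9/8.2 = 4.988.
Mean = α/β = 41.9/8.2 = 5.110.
Mean > mode: the posterior has a right tail.

MAP = 4.988, posterior mean = 5.110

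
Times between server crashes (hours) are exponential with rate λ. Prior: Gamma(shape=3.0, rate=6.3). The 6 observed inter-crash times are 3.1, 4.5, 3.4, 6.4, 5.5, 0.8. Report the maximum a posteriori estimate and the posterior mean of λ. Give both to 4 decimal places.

λ_MAP = 0.2667, E[λ|data] = 0.3000

Σ times = 23.7. Posterior: Gamma(shape = 3.0+6 = 9.0, rate = 6.3+23.7 = 30.0).
Mode = (α−1)/β = 8.0/30.0 = 0.2667.
Mean = α/β = 9.0/30.0 = 0.3000.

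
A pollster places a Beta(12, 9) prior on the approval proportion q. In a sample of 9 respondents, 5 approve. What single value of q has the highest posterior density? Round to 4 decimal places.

Posterior: Beta(12+5, 9+4) = Beta(17, 13).
Mode = (17−1)/(17+13−2) = 16/28 = 0.5714.
Mean = 17/(17+13) = 17/30 = 0.5667.
This is the posterior mode — the MAP estimate.

0.5714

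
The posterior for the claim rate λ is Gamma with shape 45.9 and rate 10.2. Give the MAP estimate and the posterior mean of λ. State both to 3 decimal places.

Mode = (α−1)/β = 44.9/10.2 = 4.402.
Mean = α/β = 45.9/10.2 = 4.500.
Mean > mode: the posterior has a right tail.

λ_MAP = 4.402, E[λ|data] = 4.500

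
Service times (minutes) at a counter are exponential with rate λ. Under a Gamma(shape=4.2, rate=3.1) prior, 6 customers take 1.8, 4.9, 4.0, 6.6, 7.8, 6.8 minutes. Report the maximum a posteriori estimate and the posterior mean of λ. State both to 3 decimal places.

MAP: 0.263. Posterior mean: 0.291.

Σ times = 31.9. Posterior: Gamma(shape = 4.2+6 = 10.2, rate = 3.1+31.9 = 35.0).
Mode = (α−1)/β = 9.2/35.0 = 0.263.
Mean = α/β = 10.2/35.0 = 0.291.
The mean is pulled above the mode by the posterior's right skew.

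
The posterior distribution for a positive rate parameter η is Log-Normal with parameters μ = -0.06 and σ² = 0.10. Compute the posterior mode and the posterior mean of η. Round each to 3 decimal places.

MAP = 0.852, posterior mean = 0.990

Mode = exp(μ − σ²) = exp(-0.16) = 0.852.
Mean = exp(μ + σ²/2) = exp(-0.010) = 0.990.
The posterior is right-skewed, so the mean exceeds the mode.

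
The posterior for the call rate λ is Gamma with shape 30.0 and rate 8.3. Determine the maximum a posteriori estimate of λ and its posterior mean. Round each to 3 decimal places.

Mode = (α−1)/β = 29.0/8.3 = 3.494.
Mean = α/β = 30.0/8.3 = 3.614.

MAP = 3.494, posterior mean = 3.614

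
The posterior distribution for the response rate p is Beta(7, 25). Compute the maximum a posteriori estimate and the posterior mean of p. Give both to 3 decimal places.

Mode = (7−1)/(7+25−2) = 6/30 = 0.200.
Mean = 7/(7+25) = 7/32 = 0.219.
The mean is pulled above the mode by the posterior's right skew.

p_MAP = 0.200, E[p|data] = 0.219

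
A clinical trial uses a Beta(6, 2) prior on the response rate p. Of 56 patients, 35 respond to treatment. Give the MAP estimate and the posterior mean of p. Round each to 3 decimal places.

Posterior: Beta(6+35, 2+21) = Beta(41, 23).
Mode = (41−1)/(41+23−2) = 40/62 = 0.645.
Mean = 41/(41+23) = 41/64 = 0.641.
Mode > mean: the posterior has a left tail.

MAP = 0.645; posterior mean = 0.641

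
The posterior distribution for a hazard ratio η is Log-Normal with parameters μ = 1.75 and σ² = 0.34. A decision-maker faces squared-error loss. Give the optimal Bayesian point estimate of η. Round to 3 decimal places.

6.821

Mode = exp(μ − σ²) = exp(1.41) = 4.096.
Mean = exp(μ + σ²/2) = exp(1.920) = 6.821.
Squared-error loss ⇒ the optimal estimator is the posterior mean.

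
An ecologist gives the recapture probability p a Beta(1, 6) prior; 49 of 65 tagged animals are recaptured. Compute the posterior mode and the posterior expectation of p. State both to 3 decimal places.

posterior mode = 0.700, posterior expectation = 0.694

Posterior: Beta(1+49, 6+16) = Beta(50, 22).
Mode = (50−1)/(50+22−2) = 49/70 = 0.700.
Mean = 50/(50+22) = 50/72 = 0.694.
The mean is pulled below the mode by the posterior's left skew.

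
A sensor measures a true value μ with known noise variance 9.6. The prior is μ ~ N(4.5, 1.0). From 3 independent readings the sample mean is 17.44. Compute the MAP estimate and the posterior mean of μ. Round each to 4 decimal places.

Posterior for μ is Normal. Precision-weighted mean: (1/1.0·4.5 + 3/9.6·17.44) / (1/1.0 + 3/9.6) = 7.5810.
A Normal posterior is symmetric, so mode = mean.

MAP = 7.5810, posterior mean = 7.5810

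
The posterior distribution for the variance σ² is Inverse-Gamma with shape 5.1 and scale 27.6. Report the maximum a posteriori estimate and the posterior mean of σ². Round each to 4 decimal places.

σ²_MAP = 4.5246, E[σ²|data] = 6.7317

Mode = β/(α+1) = 27.6/6.1 = 4.5246.
Mean = β/(α−1) = 27.6/4.1 = 6.7317.
Right-skewed posterior ⇒ mode < mean.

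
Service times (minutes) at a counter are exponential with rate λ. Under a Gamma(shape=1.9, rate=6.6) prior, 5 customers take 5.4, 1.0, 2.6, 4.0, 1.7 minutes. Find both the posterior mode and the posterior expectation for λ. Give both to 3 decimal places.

Σ times = 14.7. Posterior: Gamma(shape = 1.9+5 = 6.9, rate = 6.6+14.7 = 21.3).
Mode = (α−1)/β = 5.9/21.3 = 0.277.
Mean = α/β = 6.9/21.3 = 0.324.

λ_MAP = 0.277, E[λ|data] = 0.324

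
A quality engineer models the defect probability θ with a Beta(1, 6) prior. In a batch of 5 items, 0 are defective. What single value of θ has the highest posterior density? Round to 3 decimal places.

0.000

Posterior: Beta(1+0, 6+5) = Beta(1, 11).
Since α = 1 ≤ 1 and β > 1, the Beta density is monotone decreasing on [0,1]; the mode is at 0.
Mean = 1/(1+11) = 0.083.
This is the posterior mode — the MAP estimate.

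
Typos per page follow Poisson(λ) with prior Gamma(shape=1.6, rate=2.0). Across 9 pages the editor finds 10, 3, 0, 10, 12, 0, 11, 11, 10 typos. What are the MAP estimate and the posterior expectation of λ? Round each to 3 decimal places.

MAP estimate = 6.145, posterior expectation = 6.236

Σ counts = 67. Posterior: Gamma(shape = 1.6+67 = 68.6, rate = 2.0+9 = 11.0).
Mode = (α−1)/β = 67.6/11.0 = 6.145.
Mean = α/β = 68.6/11.0 = 6.236.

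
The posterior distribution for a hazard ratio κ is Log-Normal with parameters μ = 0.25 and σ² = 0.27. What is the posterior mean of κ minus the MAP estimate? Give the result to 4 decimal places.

Mode = exp(μ − σ²) = exp(-0.02) = 0.9802.
Mean = exp(μ + σ²/2) = exp(0.385) = 1.4696.
Difference = 1.4696 − 0.9802 = 0.4894.
Mean > mode: the posterior has a right tail.

0.4894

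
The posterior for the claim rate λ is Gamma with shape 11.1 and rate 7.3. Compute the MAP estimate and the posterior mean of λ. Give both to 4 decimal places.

MAP: 1.3836. Posterior mean: 1.5205.

Mode = (α−1)/β = 10.1/7.3 = 1.3836.
Mean = α/β = 11.1/7.3 = 1.5205.
The mean is pulled above the mode by the posterior's right skew.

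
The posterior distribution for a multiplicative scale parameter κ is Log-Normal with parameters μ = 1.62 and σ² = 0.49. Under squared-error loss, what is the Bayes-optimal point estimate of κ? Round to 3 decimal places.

Mode = exp(μ − σ²) = exp(1.13) = 3.096.
Mean = exp(μ + σ²/2) = exp(1.865) = 6.456.
Squared-error loss ⇒ the optimal estimator is the posterior mean.

6.456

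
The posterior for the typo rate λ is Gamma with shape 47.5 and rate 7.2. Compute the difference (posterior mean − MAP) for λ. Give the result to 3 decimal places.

Mode = (α−1)/β = 46.5/7.2 = 6.458.
Mean = α/β = 47.5/7.2 = 6.597.
Difference = 6.597 − 6.458 = 0.139.
The posterior is right-skewed, so the mean exceeds the mode.

0.139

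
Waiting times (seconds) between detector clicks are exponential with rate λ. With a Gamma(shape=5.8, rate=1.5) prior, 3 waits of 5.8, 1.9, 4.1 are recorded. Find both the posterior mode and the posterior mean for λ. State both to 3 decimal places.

posterior mode = 0.586, posterior mean = 0.662

Σ times = 11.8. Posterior: Gamma(shape = 5.8+3 = 8.8, rate = 1.5+11.8 = 13.3).
Mode = (α−1)/β = 7.8/13.3 = 0.586.
Mean = α/β = 8.8/13.3 = 0.662.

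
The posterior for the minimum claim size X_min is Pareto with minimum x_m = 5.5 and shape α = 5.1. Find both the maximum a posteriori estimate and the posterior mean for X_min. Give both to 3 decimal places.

The Pareto density is strictly decreasing on [x_m, ∞), so the mode is x_m = 5.500.
Mean = α·x_m/(α−1) = 5.1·5.5/4.1 = 6.841.
Right-skewed posterior ⇒ mode < mean.

MAP: 5.500. Posterior mean: 6.841.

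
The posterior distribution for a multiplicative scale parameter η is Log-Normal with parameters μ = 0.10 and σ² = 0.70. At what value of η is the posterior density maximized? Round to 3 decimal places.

0.549

Mode = exp(μ − σ²) = exp(-0.60) = 0.549.
Mean = exp(μ + σ²/2) = exp(0.450) = 1.568.
This is the posterior mode — the MAP estimate.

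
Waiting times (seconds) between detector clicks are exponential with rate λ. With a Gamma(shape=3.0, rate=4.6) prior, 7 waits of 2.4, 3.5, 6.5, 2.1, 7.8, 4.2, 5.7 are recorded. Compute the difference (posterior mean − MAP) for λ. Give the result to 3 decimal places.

Σ times = 32.2. Posterior: Gamma(shape = 3.0+7 = 10.0, rate = 4.6+32.2 = 36.8).
Mode = (α−1)/β = 9.0/36.8 = 0.245.
Mean = α/β = 10.0/36.8 = 0.272.
Difference = 0.272 − 0.245 = 0.027.
The posterior is right-skewed, so the mean exceeds the mode.

0.027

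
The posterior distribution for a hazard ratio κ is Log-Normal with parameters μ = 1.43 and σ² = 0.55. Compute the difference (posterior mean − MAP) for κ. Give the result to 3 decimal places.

Mode = exp(μ − σ²) = exp(0.88) = 2.411.
Mean = exp(μ + σ²/2) = exp(1.705) = 5.501.
Difference = 5.501 − 2.411 = 3.090.

3.090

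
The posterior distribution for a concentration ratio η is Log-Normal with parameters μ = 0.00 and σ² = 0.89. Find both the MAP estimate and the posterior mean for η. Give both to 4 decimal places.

Mode = exp(μ − σ²) = exp(-0.89) = 0.4107.
Mean = exp(μ + σ²/2) = exp(0.445) = 1.5605.

η_MAP = 0.4107, E[η|data] = 1.5605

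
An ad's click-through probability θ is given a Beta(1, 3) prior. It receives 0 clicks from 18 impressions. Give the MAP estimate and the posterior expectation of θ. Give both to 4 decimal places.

MAP = 0.0000; posterior mean = 0.0455

Posterior: Beta(1+0, 3+18) = Beta(1, 21).
Since α = 1 ≤ 1 and β > 1, the Beta density is monotone decreasing on [0,1]; the mode is at 0.
Mean = 1/(1+21) = 0.0455.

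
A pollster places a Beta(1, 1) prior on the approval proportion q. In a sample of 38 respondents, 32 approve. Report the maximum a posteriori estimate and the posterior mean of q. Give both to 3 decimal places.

q_MAP = 0.842, E[q|data] = 0.825

Posterior: Beta(1+32, 1+6) = Beta(33, 7).
Mode = (33−1)/(33+7−2) = 32/38 = 0.842.
With a flat prior the MAP equals the MLE, 32/38.
Mean = 33/(33+7) = 33/40 = 0.825.
The mean is pulled below the mode by the posterior's left skew.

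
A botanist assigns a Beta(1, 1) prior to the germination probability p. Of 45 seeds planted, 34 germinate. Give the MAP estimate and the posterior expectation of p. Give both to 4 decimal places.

MAP = 0.7556; posterior mean = 0.7447

Posterior: Beta(1+34, 1+11) = Beta(35, 12).
Mode = (35−1)/(35+12−2) = 34/45 = 0.7556.
With a flat prior the MAP equals the MLE, 34/45.
Mean = 35/(35+12) = 35/47 = 0.7447.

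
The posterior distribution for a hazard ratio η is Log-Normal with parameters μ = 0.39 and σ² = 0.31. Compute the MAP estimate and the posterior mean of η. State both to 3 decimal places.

MAP estimate = 1.083, posterior mean = 1.725

Mode = exp(μ − σ²) = exp(0.08) = 1.083.
Mean = exp(μ + σ²/2) = exp(0.545) = 1.725.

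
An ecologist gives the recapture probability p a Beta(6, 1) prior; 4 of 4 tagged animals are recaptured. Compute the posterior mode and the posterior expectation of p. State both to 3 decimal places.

MAP = 1.000; posterior mean = 0.909

Posterior: Beta(6+4, 1+0) = Beta(10, 1).
Since β = 1 ≤ 1 and α > 1, the Beta density is monotone increasing on [0,1]; the mode is at 1.
Mean = 10/(10+1) = 0.909.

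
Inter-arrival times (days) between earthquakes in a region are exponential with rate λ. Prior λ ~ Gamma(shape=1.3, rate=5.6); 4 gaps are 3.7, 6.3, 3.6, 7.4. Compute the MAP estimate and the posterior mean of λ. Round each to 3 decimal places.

Σ times = 21.0. Posterior: Gamma(shape = 1.3+4 = 5.3, rate = 5.6+21.0 = 26.6).
Mode = (α−1)/β = 4.3/26.6 = 0.162.
Mean = α/β = 5.3/26.6 = 0.199.
Right-skewed posterior ⇒ mode < mean.

MAP = 0.162, posterior mean = 0.199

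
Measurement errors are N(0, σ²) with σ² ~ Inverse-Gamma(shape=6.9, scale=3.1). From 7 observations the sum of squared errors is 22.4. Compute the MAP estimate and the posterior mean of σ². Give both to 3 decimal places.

Posterior: Inverse-Gamma(shape = 6.9+7/2 = 10.4, scale = 3.1+22.4/2 = 14.3).
Mode = β/(α+1) = 14.3/11.4 = 1.254.
Mean = β/(α−1) = 14.3/9.4 = 1.521.
The posterior is right-skewed, so the mean exceeds the mode.

MAP = 1.254; posterior mean = 1.521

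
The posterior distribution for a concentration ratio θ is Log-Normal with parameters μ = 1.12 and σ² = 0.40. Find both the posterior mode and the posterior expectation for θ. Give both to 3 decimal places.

Mode = exp(μ − σ²) = exp(0.72) = 2.054.
Mean = exp(μ + σ²/2) = exp(1.320) = 3.743.
Right-skewed posterior ⇒ mode < mean.

MAP = 2.054; posterior mean = 3.743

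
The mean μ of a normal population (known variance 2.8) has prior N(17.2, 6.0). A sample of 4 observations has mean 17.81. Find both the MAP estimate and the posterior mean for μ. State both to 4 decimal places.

μ_MAP = 17.7463, E[μ|data] = 17.7463

Posterior for μ is Normal. Precision-weighted mean: (1/6.0·17.2 + 4/2.8·17.81) / (1/6.0 + 4/2.8) = 17.7463.
A Normal posterior is symmetric, so mode = mean.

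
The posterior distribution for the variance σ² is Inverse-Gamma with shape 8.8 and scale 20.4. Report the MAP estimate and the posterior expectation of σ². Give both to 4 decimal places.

Mode = β/(α+1) = 20.4/9.8 = 2.0816.
Mean = β/(α−1) = 20.4/7.8 = 2.6154.
The posterior is right-skewed, so the mean exceeds the mode.

MAP = 2.0816; posterior mean = 2.6154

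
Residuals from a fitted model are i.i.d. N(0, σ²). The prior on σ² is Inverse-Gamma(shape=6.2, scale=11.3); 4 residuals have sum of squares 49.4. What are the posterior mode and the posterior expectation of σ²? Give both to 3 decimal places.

σ²_MAP = 3.913, E[σ²|data] = 5.000

Posterior: Inverse-Gamma(shape = 6.2+4/2 = 8.2, scale = 11.3+49.4/2 = 36.0).
Mode = β/(α+1) = 36.0/9.2 = 3.913.
Mean = β/(α−1) = 36.0/7.2 = 5.000.
The mean is pulled above the mode by the posterior's right skew.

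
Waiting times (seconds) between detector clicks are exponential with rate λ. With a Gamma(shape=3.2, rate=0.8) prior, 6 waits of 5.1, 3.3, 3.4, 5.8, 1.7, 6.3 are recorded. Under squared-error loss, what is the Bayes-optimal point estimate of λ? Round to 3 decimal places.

0.348

Σ times = 25.6. Posterior: Gamma(shape = 3.2+6 = 9.2, rate = 0.8+25.6 = 26.4).
Mode = (α−1)/β = 8.2/26.4 = 0.311.
Mean = α/β = 9.2/26.4 = 0.348.
Squared-error loss ⇒ the optimal estimator is the posterior mean.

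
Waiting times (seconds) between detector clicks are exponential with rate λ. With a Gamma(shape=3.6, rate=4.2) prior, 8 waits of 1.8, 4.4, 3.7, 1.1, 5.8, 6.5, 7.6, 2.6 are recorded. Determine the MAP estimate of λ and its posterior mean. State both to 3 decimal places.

Σ times = 33.5. Posterior: Gamma(shape = 3.6+8 = 11.6, rate = 4.2+33.5 = 37.7).
Mode = (α−1)/β = 10.6/37.7 = 0.281.
Mean = α/β = 11.6/37.7 = 0.308.
The posterior is right-skewed, so the mean exceeds the mode.

MAP = 0.281, posterior mean = 0.308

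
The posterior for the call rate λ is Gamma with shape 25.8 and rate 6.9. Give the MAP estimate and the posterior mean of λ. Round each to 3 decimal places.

MAP estimate = 3.594, posterior mean = 3.739

Mode = (α−1)/β = 24.8/6.9 = 3.594.
Mean = α/β = 25.8/6.9 = 3.739.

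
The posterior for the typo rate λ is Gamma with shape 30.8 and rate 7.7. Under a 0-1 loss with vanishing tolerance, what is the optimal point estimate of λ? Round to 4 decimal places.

Mode = (α−1)/β = 29.8/7.7 = 3.8701.
Mean = α/β = 30.8/7.7 = 4.0000.
This is the posterior mode — the MAP estimate.

3.8701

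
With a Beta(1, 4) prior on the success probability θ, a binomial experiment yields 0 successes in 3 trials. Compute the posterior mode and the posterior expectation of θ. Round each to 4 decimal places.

MAP: 0.0000. Posterior mean: 0.1250.

Posterior: Beta(1+0, 4+3) = Beta(1, 7).
Since α = 1 ≤ 1 and β > 1, the Beta density is monotone decreasing on [0,1]; the mode is at 0.
Mean = 1/(1+7) = 0.1250.
Right-skewed posterior ⇒ mode < mean.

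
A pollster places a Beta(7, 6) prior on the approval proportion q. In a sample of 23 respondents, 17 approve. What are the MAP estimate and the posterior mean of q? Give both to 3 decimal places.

Posterior: Beta(7+17, 6+6) = Beta(24, 12).
Mode = (24−1)/(24+12−2) = 23/34 = 0.676.
Mean = 24/(24+12) = 24/36 = 0.667.

q_MAP = 0.676, E[q|data] = 0.667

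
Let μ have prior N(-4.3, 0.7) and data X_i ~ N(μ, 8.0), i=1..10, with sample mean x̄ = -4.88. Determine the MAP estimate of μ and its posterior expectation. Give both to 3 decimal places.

MAP estimate = -4.571, posterior expectation = -4.571

Posterior for μ is Normal. Precision-weighted mean: (1/0.7·-4.3 + 10/8.0·-4.88) / (1/0.7 + 10/8.0) = -4.571.
A Normal posterior is symmetric, so mode = mean.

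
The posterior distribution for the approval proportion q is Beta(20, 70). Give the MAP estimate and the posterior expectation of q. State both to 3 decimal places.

MAP = 0.216, posterior mean = 0.222

Mode = (20−1)/(20+70−2) = 19/88 = 0.216.
Mean = 20/(20+70) = 20/90 = 0.222.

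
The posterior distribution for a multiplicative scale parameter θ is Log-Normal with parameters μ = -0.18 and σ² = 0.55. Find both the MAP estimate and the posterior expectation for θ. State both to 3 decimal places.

θ_MAP = 0.482, E[θ|data] = 1.100

Mode = exp(μ − σ²) = exp(-0.73) = 0.482.
Mean = exp(μ + σ²/2) = exp(0.095) = 1.100.
The mean is pulled above the mode by the posterior's right skew.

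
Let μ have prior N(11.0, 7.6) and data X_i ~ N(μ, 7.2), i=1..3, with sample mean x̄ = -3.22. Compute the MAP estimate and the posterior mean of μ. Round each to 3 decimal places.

Posterior for μ is Normal. Precision-weighted mean: (1/7.6·11.0 + 3/7.2·-3.22) / (1/7.6 + 3/7.2) = 0.193.
A Normal posterior is symmetric, so mode = mean.

MAP estimate = 0.193, posterior mean = 0.193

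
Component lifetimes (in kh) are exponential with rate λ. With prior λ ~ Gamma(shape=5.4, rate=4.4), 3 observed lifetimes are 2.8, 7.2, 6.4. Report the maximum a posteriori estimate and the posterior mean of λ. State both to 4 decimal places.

Σ times = 16.4. Posterior: Gamma(shape = 5.4+3 = 8.4, rate = 4.4+16.4 = 20.8).
Mode = (α−1)/β = 7.4/20.8 = 0.3558.
Mean = α/β = 8.4/20.8 = 0.4038.
Mean > mode: the posterior has a right tail.

maximum a posteriori estimate = 0.3558, posterior mean = 0.4038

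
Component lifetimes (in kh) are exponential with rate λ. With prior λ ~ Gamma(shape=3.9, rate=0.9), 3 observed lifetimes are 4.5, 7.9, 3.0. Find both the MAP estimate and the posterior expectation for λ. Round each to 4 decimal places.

Σ times = 15.4. Posterior: Gamma(shape = 3.9+3 = 6.9, rate = 0.9+15.4 = 16.3).
Mode = (α−1)/β = 5.9/16.3 = 0.3620.
Mean = α/β = 6.9/16.3 = 0.4233.

λ_MAP = 0.3620, E[λ|data] = 0.4233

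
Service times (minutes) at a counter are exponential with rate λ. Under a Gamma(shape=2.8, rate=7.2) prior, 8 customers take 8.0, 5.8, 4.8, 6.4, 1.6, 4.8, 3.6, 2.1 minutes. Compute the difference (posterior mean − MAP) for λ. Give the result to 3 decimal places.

Σ times = 37.1. Posterior: Gamma(shape = 2.8+8 = 10.8, rate = 7.2+37.1 = 44.3).
Mode = (α−1)/β = 9.8/44.3 = 0.221.
Mean = α/β = 10.8/44.3 = 0.244.
Difference = 0.244 − 0.221 = 0.023.
The posterior is right-skewed, so the mean exceeds the mode.

0.023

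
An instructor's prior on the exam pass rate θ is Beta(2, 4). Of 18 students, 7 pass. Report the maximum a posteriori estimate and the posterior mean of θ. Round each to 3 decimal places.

θ_MAP = 0.364, E[θ|data] = 0.375

Posterior: Beta(2+7, 4+11) = Beta(9, 15).
Mode = (9−1)/(9+15−2) = 8/22 = 0.364.
Mean = 9/(9+15) = 9/24 = 0.375.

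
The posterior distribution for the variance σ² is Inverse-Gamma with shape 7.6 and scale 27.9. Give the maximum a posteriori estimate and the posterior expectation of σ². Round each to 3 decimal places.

MAP = 3.244, posterior mean = 4.227

Mode = β/(α+1) = 27.9/8.6 = 3.244.
Mean = β/(α−1) = 27.9/6.6 = 4.227.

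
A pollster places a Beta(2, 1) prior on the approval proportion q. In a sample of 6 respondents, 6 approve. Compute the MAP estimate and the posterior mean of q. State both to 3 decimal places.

MAP: 1.000. Posterior mean: 0.889.

Posterior: Beta(2+6, 1+0) = Beta(8, 1).
Since β = 1 ≤ 1 and α > 1, the Beta density is monotone increasing on [0,1]; the mode is at 1.
Mean = 8/(8+1) = 0.889.
The mean is pulled below the mode by the posterior's left skew.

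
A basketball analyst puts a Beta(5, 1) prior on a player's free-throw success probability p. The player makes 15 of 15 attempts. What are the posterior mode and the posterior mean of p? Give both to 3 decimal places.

Posterior: Beta(5+15, 1+0) = Beta(20, 1).
Since β = 1 ≤ 1 and α > 1, the Beta density is monotone increasing on [0,1]; the mode is at 1.
Mean = 20/(20+1) = 0.952.

p_MAP = 1.000, E[p|data] = 0.952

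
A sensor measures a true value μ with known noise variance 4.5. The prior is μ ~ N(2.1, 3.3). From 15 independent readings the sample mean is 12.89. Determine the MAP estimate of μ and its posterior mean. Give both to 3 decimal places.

MAP = 11.991; posterior mean = 11.991

Posterior for μ is Normal. Precision-weighted mean: (1/3.3·2.1 + 15/4.5·12.89) / (1/3.3 + 15/4.5) = 11.991.
A Normal posterior is symmetric, so mode = mean.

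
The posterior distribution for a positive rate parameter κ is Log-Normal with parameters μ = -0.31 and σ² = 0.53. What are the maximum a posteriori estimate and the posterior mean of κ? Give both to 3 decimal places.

Mode = exp(μ − σ²) = exp(-0.84) = 0.432.
Mean = exp(μ + σ²/2) = exp(-0.045) = 0.956.
Right-skewed posterior ⇒ mode < mean.

MAP: 0.432. Posterior mean: 0.956.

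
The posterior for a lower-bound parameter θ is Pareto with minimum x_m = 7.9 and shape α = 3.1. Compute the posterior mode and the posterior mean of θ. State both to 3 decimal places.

The Pareto density is strictly decreasing on [x_m, ∞), so the mode is x_m = 7.900.
Mean = α·x_m/(α−1) = 3.1·7.9/2.1 = 11.662.

MAP = 7.900, posterior mean = 11.662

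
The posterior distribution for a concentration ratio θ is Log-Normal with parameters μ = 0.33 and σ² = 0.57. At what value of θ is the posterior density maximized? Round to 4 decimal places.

Mode = exp(μ − σ²) = exp(-0.24) = 0.7866.
Mean = exp(μ + σ²/2) = exp(0.615) = 1.8497.
This is the posterior mode — the MAP estimate.

0.7866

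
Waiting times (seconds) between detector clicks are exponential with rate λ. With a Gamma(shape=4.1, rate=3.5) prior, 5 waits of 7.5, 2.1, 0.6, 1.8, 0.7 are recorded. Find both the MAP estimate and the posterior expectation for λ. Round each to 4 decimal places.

Σ times = 12.7. Posterior: Gamma(shape = 4.1+5 = 9.1, rate = 3.5+12.7 = 16.2).
Mode = (α−1)/β = 8.1/16.2 = 0.5000.
Mean = α/β = 9.1/16.2 = 0.5617.

MAP = 0.5000; posterior mean = 0.5617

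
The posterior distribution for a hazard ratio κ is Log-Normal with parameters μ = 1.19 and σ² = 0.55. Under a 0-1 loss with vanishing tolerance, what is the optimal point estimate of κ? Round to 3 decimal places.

Mode = exp(μ − σ²) = exp(0.64) = 1.896.
Mean = exp(μ + σ²/2) = exp(1.465) = 4.328.
This is the posterior mode — the MAP estimate.

1.896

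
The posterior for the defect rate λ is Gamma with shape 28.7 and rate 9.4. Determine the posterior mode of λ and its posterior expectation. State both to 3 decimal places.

posterior mode = 2.947, posterior expectation = 3.053

Mode = (α−1)/β = 27.7/9.4 = 2.947.
Mean = α/β = 28.7/9.4 = 3.053.
The mean is pulled above the mode by the posterior's right skew.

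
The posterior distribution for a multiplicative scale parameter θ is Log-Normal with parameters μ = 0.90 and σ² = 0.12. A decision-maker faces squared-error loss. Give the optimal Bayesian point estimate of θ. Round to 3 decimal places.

2.612

Mode = exp(μ − σ²) = exp(0.78) = 2.181.
Mean = exp(μ + σ²/2) = exp(0.960) = 2.612.
Squared-error loss ⇒ the optimal estimator is the posterior mean.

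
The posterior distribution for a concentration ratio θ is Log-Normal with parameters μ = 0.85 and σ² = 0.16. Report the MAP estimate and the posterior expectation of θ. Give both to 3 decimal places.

MAP = 1.994; posterior mean = 2.535

Mode = exp(μ − σ²) = exp(0.69) = 1.994.
Mean = exp(μ + σ²/2) = exp(0.930) = 2.535.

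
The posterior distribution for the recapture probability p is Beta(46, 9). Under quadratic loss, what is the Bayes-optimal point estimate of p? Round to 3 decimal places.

Mode = (46−1)/(46+9−2) = 45/53 = 0.849.
Mean = 46/(46+9) = 46/55 = 0.836.
Quadratic loss ⇒ the optimal estimator is the posterior mean.

0.836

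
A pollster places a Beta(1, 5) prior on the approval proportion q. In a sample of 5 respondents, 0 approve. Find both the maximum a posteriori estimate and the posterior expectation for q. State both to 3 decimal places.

MAP: 0.000. Posterior mean: 0.091.

Posterior: Beta(1+0, 5+5) = Beta(1, 10).
Since α = 1 ≤ 1 and β > 1, the Beta density is monotone decreasing on [0,1]; the mode is at 0.
Mean = 1/(1+10) = 0.091.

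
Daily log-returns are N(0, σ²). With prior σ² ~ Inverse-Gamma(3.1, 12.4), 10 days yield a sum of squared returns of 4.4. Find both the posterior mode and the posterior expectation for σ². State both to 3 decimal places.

Posterior: Inverse-Gamma(shape = 3.1+10/2 = 8.1, scale = 12.4+4.4/2 = 14.6).
Mode = β/(α+1) = 14.6/9.1 = 1.604.
Mean = β/(α−1) = 14.6/7.1 = 2.056.

MAP = 1.604; posterior mean = 2.056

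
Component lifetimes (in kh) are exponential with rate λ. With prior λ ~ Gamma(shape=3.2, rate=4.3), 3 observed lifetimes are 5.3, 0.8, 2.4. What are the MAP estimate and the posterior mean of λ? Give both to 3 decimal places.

MAP = 0.406, posterior mean = 0.484

Σ times = 8.5. Posterior: Gamma(shape = 3.2+3 = 6.2, rate = 4.3+8.5 = 12.8).
Mode = (α−1)/β = 5.2/12.8 = 0.406.
Mean = α/β = 6.2/12.8 = 0.484.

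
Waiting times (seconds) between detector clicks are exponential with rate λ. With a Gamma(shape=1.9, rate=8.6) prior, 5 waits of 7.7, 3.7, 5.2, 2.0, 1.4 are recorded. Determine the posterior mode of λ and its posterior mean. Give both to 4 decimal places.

MAP = 0.2063; posterior mean = 0.2413

Σ times = 20.0. Posterior: Gamma(shape = 1.9+5 = 6.9, rate = 8.6+20.0 = 28.6).
Mode = (α−1)/β = 5.9/28.6 = 0.2063.
Mean = α/β = 6.9/28.6 = 0.2413.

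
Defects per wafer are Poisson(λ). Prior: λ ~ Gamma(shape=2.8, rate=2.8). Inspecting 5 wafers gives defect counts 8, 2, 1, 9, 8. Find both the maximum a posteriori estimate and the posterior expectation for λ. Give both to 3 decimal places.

λ_MAP = 3.821, E[λ|data] = 3.949

Σ counts = 28. Posterior: Gamma(shape = 2.8+28 = 30.8, rate = 2.8+5 = 7.8).
Mode = (α−1)/β = 29.8/7.8 = 3.821.
Mean = α/β = 30.8/7.8 = 3.949.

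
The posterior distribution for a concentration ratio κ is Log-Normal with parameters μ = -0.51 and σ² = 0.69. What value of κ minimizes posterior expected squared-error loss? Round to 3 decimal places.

0.848

Mode = exp(μ − σ²) = exp(-1.20) = 0.301.
Mean = exp(μ + σ²/2) = exp(-0.165) = 0.848.
Squared-error loss ⇒ the optimal estimator is the posterior mean.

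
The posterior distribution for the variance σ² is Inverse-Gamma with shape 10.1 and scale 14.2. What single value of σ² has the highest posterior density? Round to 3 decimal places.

1.279

Mode = β/(α+1) = 14.2/11.1 = 1.279.
Mean = β/(α−1) = 14.2/9.1 = 1.560.
This is the posterior mode — the MAP estimate.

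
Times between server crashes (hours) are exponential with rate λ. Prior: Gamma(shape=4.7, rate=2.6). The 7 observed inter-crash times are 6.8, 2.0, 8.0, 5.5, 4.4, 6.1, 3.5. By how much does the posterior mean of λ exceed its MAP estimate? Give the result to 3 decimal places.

0.026

Σ times = 36.3. Posterior: Gamma(shape = 4.7+7 = 11.7, rate = 2.6+36.3 = 38.9).
Mode = (α−1)/β = 10.7/38.9 = 0.275.
Mean = α/β = 11.7/38.9 = 0.301.
Difference = 0.301 − 0.275 = 0.026.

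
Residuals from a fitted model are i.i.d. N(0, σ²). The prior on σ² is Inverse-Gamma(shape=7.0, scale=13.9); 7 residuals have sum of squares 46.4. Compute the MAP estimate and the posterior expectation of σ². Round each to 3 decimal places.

MAP estimate = 3.226, posterior expectation = 3.905

Posterior: Inverse-Gamma(shape = 7.0+7/2 = 10.5, scale = 13.9+46.4/2 = 37.1).
Mode = β/(α+1) = 37.1/11.5 = 3.226.
Mean = β/(α−1) = 37.1/9.5 = 3.905.
Right-skewed posterior ⇒ mode < mean.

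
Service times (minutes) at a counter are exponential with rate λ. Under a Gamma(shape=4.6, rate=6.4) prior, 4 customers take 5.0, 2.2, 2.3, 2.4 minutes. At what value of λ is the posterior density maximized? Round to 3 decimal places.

0.415

Σ times = 11.9. Posterior: Gamma(shape = 4.6+4 = 8.6, rate = 6.4+11.9 = 18.3).
Mode = (α−1)/β = 7.6/18.3 = 0.415.
Mean = α/β = 8.6/18.3 = 0.470.
This is the posterior mode — the MAP estimate.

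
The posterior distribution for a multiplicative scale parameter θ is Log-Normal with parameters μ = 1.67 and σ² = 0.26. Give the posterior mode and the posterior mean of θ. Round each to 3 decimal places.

θ_MAP = 4.096, E[θ|data] = 6.050

Mode = exp(μ − σ²) = exp(1.41) = 4.096.
Mean = exp(μ + σ²/2) = exp(1.800) = 6.050.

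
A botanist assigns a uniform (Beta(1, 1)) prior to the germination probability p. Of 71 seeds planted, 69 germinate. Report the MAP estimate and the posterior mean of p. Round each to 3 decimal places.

MAP = 0.972; posterior mean = 0.959

Posterior: Beta(1+69, 1+2) = Beta(70, 3).
Mode = (70−1)/(70+3−2) = 69/71 = 0.972.
With a flat prior the MAP equals the MLE, 69/71.
Mean = 70/(70+3) = 70/73 = 0.959.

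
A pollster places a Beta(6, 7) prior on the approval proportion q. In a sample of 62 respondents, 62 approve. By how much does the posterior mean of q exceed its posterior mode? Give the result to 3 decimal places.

-0.011

Posterior: Beta(6+62, 7+0) = Beta(68, 7).
Mode = (68−1)/(68+7−2) = 67/73 = 0.918.
Mean = 68/(68+7) = 68/75 = 0.907.
Difference = 0.907 − 0.918 = -0.011.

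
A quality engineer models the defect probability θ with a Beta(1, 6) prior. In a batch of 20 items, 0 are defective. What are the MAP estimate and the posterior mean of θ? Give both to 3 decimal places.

Posterior: Beta(1+0, 6+20) = Beta(1, 26).
Since α = 1 ≤ 1 and β > 1, the Beta density is monotone decreasing on [0,1]; the mode is at 0.
Mean = 1/(1+26) = 0.037.

MAP = 0.000, posterior mean = 0.037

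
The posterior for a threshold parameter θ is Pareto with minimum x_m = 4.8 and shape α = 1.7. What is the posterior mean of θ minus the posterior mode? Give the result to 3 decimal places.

6.857

The Pareto density is strictly decreasing on [x_m, ∞), so the mode is x_m = 4.800.
Mean = α·x_m/(α−1) = 1.7·4.8/0.7 = 11.657.
Difference = 11.657 − 4.800 = 6.857.
The posterior is right-skewed, so the mean exceeds the mode.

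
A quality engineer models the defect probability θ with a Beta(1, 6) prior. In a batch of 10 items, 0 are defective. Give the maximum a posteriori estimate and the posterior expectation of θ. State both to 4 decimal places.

Posterior: Beta(1+0, 6+10) = Beta(1, 16).
Since α = 1 ≤ 1 and β > 1, the Beta density is monotone decreasing on [0,1]; the mode is at 0.
Mean = 1/(1+16) = 0.0588.
The posterior is right-skewed, so the mean exceeds the mode.

maximum a posteriori estimate = 0.0000, posterior expectation = 0.0588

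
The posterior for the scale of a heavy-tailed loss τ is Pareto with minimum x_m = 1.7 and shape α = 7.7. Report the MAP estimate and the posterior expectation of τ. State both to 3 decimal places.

The Pareto density is strictly decreasing on [x_m, ∞), so the mode is x_m = 1.700.
Mean = α·x_m/(α−1) = 7.7·1.7/6.7 = 1.954.

MAP estimate = 1.700, posterior expectation = 1.954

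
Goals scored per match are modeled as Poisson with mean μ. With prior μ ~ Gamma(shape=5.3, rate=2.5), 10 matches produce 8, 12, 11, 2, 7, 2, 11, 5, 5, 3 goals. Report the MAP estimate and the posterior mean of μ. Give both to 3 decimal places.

MAP estimate = 5.624, posterior mean = 5.704

Σ counts = 66. Posterior: Gamma(shape = 5.3+66 = 71.3, rate = 2.5+10 = 12.5).
Mode = (α−1)/β = 70.3/12.5 = 5.624.
Mean = α/β = 71.3/12.5 = 5.704.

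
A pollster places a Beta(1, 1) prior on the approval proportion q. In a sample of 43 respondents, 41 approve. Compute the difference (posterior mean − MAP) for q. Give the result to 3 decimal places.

-0.020

Posterior: Beta(1+41, 1+2) = Beta(42, 3).
Mode = (42−1)/(42+3−2) = 41/43 = 0.953.
With a flat prior the MAP equals the MLE, 41/43.
Mean = 42/(42+3) = 42/45 = 0.933.
Difference = 0.933 − 0.953 = -0.020.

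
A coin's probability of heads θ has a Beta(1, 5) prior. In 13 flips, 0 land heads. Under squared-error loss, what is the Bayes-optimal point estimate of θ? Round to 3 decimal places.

Posterior: Beta(1+0, 5+13) = Beta(1, 18).
Since α = 1 ≤ 1 and β > 1, the Beta density is monotone decreasing on [0,1]; the mode is at 0.
Mean = 1/(1+18) = 0.053.
Squared-error loss ⇒ the optimal estimator is the posterior mean.

0.053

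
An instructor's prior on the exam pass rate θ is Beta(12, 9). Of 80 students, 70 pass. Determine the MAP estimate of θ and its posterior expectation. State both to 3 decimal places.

MAP: 0.818. Posterior mean: 0.812.

Posterior: Beta(12+70, 9+10) = Beta(82, 19).
Mode = (82−1)/(82+19−2) = 81/99 = 0.818.
Mean = 82/(82+19) = 82/101 = 0.812.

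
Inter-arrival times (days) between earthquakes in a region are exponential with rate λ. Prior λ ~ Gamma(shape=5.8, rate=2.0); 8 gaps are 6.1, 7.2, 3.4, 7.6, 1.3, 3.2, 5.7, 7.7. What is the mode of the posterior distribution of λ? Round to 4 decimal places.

0.2896

Σ times = 42.2. Posterior: Gamma(shape = 5.8+8 = 13.8, rate = 2.0+42.2 = 44.2).
Mode = (α−1)/β = 12.8/44.2 = 0.2896.
Mean = α/β = 13.8/44.2 = 0.3122.
This is the posterior mode — the MAP estimate.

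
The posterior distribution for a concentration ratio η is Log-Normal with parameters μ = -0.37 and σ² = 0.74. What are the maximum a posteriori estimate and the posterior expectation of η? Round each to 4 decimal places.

Mode = exp(μ − σ²) = exp(-1.11) = 0.3296.
Mean = exp(μ + σ²/2) = exp(0.000) = 1.0000.
The mean is pulled above the mode by the posterior's right skew.

MAP = 0.3296; posterior mean = 1.0000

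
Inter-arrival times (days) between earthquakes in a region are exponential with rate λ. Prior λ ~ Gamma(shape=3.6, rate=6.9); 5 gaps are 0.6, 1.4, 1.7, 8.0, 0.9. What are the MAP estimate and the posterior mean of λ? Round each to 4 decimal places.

MAP = 0.3897; posterior mean = 0.4410

Σ times = 12.6. Posterior: Gamma(shape = 3.6+5 = 8.6, rate = 6.9+12.6 = 19.5).
Mode = (α−1)/β = 7.6/19.5 = 0.3897.
Mean = α/β = 8.6/19.5 = 0.4410.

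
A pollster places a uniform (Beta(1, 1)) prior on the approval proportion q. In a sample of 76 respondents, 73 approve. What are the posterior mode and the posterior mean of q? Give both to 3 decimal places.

Posterior: Beta(1+73, 1+3) = Beta(74, 4).
Mode = (74−1)/(74+4−2) = 73/76 = 0.961.
Mean = 74/(74+4) = 74/78 = 0.949.
Mode > mean: the posterior has a left tail.

MAP = 0.961, posterior mean = 0.949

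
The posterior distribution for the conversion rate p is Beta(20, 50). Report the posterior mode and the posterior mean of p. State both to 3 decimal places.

p_MAP = 0.279, E[p|data] = 0.286

Mode = (20−1)/(20+50−2) = 19/68 = 0.279.
Mean = 20/(20+50) = 20/70 = 0.286.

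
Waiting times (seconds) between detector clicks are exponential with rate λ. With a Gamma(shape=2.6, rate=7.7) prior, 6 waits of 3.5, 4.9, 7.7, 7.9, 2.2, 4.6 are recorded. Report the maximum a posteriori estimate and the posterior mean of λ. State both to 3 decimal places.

Σ times = 30.8. Posterior: Gamma(shape = 2.6+6 = 8.6, rate = 7.7+30.8 = 38.5).
Mode = (α−1)/β = 7.6/38.5 = 0.197.
Mean = α/β = 8.6/38.5 = 0.223.
The posterior is right-skewed, so the mean exceeds the mode.

MAP = 0.197; posterior mean = 0.223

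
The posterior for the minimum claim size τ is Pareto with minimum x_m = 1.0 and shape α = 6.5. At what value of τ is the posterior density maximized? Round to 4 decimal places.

1.0000

The Pareto density is strictly decreasing on [x_m, ∞), so the mode is x_m = 1.0000.
Mean = α·x_m/(α−1) = 6.5·1.0/5.5 = 1.1818.
This is the posterior mode — the MAP estimate.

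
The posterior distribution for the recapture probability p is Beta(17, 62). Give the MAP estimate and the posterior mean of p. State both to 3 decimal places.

Mode = (17−1)/(17+62−2) = 16/77 = 0.208.
Mean = 17/(17+62) = 17/79 = 0.215.
The posterior is right-skewed, so the mean exceeds the mode.

p_MAP = 0.208, E[p|data] = 0.215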